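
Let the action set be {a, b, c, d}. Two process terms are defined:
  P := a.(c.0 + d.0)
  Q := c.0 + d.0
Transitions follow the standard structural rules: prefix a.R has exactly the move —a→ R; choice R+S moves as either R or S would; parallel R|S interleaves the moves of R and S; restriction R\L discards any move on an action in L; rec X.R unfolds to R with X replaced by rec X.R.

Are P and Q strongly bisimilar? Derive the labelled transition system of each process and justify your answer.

LTS(P): 3 reachable states
  u0 = a.(c.0 + d.0) | —a→ u1
  u1 = c.0 + d.0 | —c→ u2, —d→ u2
  u2 = 0 | ∅
LTS(Q): 2 reachable states
  v0 = c.0 + d.0 | —c→ v1, —d→ v1
  v1 = 0 | ∅
Partition-refinement fixed point:
  B0 = {u0}
  B1 = {u1, v0}
  B2 = {u2, v1}
u0 ∈ B0, v0 ∈ B1 → different blocks

P ≁ Q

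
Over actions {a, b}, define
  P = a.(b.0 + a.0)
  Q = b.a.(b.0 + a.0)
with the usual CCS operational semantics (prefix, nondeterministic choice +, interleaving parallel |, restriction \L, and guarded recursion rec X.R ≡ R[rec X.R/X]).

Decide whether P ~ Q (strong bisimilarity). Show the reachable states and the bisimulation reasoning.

not bisimilar

LTS(P): 3 reachable states
  m0 = a.(b.0 + a.0) | ··a··> m1
  m1 = b.0 + a.0 | ··a··> m2, ··b··> m2
  m2 = 0 | (no moves)
LTS(Q): 4 reachable states
  n0 = b.a.(b.0 + a.0) | ··b··> n1
  n1 = a.(b.0 + a.0) | ··a··> n2
  n2 = b.0 + a.0 | ··a··> n3, ··b··> n3
  n3 = 0 | (no moves)
Coarsest stable partition (strong bisimilarity classes):
  B0 = {m0, n1}
  B1 = {m1, n2}
  B2 = {m2, n3}
  B3 = {n0}
m0 ∈ B0, n0 ∈ B3 → different blocks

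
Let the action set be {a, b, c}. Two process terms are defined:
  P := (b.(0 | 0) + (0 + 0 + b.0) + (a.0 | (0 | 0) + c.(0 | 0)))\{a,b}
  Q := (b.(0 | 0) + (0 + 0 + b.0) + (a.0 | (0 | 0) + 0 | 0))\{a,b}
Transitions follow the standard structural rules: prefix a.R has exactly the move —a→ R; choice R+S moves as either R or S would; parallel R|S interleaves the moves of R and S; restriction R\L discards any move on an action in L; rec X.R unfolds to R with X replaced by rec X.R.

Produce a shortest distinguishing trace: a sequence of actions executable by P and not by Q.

c

Reachable graph of P (2 states):
  p0 = (b.(0 | 0) + (0 + 0 + b.0) + (a.0 | (0 | 0) + c.(0 | 0)))\{a,b} → =c=> p1
  p1 = (0 | 0)\{a,b} → ·
Reachable graph of Q (1 states):
  q0 = (b.(0 | 0) + (0 + 0 + b.0) + (a.0 | (0 | 0) + 0 | 0))\{a,b} → ·
Executing c from P (initial set {p0}):
  step 1 (c): {p1}
  — P admits the full trace.
Executing c from Q (initial set {q0}):
  step 1 (c): ∅ (Q stuck)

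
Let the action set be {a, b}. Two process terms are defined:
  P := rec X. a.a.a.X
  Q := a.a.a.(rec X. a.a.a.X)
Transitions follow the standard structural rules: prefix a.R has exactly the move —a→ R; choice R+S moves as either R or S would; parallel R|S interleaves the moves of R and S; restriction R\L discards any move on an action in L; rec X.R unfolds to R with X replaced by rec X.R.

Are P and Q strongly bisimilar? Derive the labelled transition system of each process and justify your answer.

YES

LTS(P): 3 reachable states
  m0 = rec X. a.a.a.X → --a--▸ m1
  m1 = a.a.(rec X. a.a.a.X) → --a--▸ m2
  m2 = a.(rec X. a.a.a.X) → --a--▸ m0
LTS(Q): 4 reachable states
  n0 = a.a.a.(rec X. a.a.a.X) → --a--▸ n1
  n1 = a.a.(rec X. a.a.a.X) → --a--▸ n2
  n2 = a.(rec X. a.a.a.X) → --a--▸ n3
  n3 = rec X. a.a.a.X → --a--▸ n1
Bisimilarity quotient blocks:
  B0 = {m0, m1, m2, n0, n1, n2, n3}
m0 ∈ B0, n0 ∈ B0 → same block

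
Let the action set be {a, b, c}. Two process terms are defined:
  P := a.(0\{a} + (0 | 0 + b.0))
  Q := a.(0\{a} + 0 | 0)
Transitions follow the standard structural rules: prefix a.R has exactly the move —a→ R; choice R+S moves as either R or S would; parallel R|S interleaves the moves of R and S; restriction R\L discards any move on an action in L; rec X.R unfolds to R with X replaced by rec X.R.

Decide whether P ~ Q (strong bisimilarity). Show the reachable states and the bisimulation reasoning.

P ≁ Q

P's transition system — 3 states:
  s0 = a.(0\{a} + (0 | 0 + b.0)) | ··a··> s1
  s1 = 0\{a} + (0 | 0 + b.0) | ··b··> s2
  s2 = 0 | deadlocked
Q's transition system — 2 states:
  t0 = a.(0\{a} + 0 | 0) | ··a··> t1
  t1 = 0\{a} + 0 | 0 | deadlocked
Coarsest stable partition (strong bisimilarity classes):
  B0 = {s0}
  B1 = {s1}
  B2 = {s2, t1}
  B3 = {t0}
s0 ∈ B0, t0 ∈ B3 → different blocks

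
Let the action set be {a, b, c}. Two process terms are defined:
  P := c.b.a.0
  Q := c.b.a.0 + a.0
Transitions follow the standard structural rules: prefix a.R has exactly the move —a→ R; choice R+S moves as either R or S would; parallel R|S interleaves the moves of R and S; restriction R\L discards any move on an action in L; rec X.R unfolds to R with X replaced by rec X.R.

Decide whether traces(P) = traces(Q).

NO — witness ⟨a⟩

LTS(P): 4 reachable states
  p0 = c.b.a.0 → --c--▸ p1
  p1 = b.a.0 → --b--▸ p2
  p2 = a.0 → --a--▸ p3
  p3 = 0 → ·
LTS(Q): 4 reachable states
  q0 = c.b.a.0 + a.0 → --a--▸ q1, --c--▸ q2
  q1 = 0 → ·
  q2 = b.a.0 → --b--▸ q3
  q3 = a.0 → --a--▸ q1
Run σ = ⟨a⟩ on Q: start {q0}
  [1] a ⇒ {q1}
  ✓ Q
Run σ = ⟨a⟩ on P: start {p0}
  [1] a ⇒ ∅  — P cannot continue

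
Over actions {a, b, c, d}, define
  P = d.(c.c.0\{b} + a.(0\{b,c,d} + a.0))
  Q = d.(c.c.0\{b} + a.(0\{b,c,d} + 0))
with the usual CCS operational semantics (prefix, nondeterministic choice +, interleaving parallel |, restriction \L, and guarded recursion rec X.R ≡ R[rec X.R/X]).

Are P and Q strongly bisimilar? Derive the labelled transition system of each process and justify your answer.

not bisimilar

LTS(P): 6 reachable states
  u0 = d.(c.c.0\{b} + a.(0\{b,c,d} + a.0)) | --d--▸ u1
  u1 = c.c.0\{b} + a.(0\{b,c,d} + a.0) | --a--▸ u2, --c--▸ u3
  u2 = 0\{b,c,d} + a.0 | --a--▸ u4
  u3 = c.0\{b} | --c--▸ u5
  u4 = 0 | stopped
  u5 = 0\{b} | stopped
LTS(Q): 5 reachable states
  v0 = d.(c.c.0\{b} + a.(0\{b,c,d} + 0)) | --d--▸ v1
  v1 = c.c.0\{b} + a.(0\{b,c,d} + 0) | --a--▸ v2, --c--▸ v3
  v2 = 0\{b,c,d} + 0 | stopped
  v3 = c.0\{b} | --c--▸ v4
  v4 = 0\{b} | stopped
Partition-refinement fixed point:
  B0 = {u0}
  B1 = {u1}
  B2 = {u2}
  B3 = {u4, u5, v2, v4}
  B4 = {u3, v3}
  B5 = {v0}
  B6 = {v1}
u0 ∈ B0, v0 ∈ B5 → different blocks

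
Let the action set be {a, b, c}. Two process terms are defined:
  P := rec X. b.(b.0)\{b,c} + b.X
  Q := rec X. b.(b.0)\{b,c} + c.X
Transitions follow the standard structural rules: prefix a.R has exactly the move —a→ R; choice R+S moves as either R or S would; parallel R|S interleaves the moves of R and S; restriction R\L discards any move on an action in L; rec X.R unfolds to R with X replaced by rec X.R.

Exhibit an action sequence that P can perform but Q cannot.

LTS(P): 2 reachable states
  s0 = rec X. b.(b.0)\{b,c} + b.X → —b→ s0, —b→ s1
  s1 = (b.0)\{b,c} → (no moves)
LTS(Q): 2 reachable states
  t0 = rec X. b.(b.0)\{b,c} + c.X → —b→ t1, —c→ t0
  t1 = (b.0)\{b,c} → (no moves)
Run σ = ⟨bb⟩ on P: start {s0}
  [1] b ⇒ {s0, s1}
  [2] b ⇒ {s0, s1}
  ✓ P
Run σ = ⟨bb⟩ on Q: start {t0}
  [1] b ⇒ {t1}
  [2] b ⇒ ∅ (Q stuck)

bb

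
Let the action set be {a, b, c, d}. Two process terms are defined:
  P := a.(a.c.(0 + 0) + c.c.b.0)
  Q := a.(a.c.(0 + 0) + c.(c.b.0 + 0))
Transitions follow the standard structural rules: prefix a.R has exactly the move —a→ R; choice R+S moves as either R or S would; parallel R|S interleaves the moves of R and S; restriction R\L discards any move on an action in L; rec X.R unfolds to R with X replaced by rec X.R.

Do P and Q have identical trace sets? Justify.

traces(P) = traces(Q)

P's transition system — 7 states:
  m0 = a.(a.c.(0 + 0) + c.c.b.0) → =a=> m1
  m1 = a.c.(0 + 0) + c.c.b.0 → =a=> m2, =c=> m3
  m2 = c.(0 + 0) → =c=> m4
  m3 = c.b.0 → =c=> m5
  m4 = 0 + 0 → (no moves)
  m5 = b.0 → =b=> m6
  m6 = 0 → (no moves)
Q's transition system — 7 states:
  n0 = a.(a.c.(0 + 0) + c.(c.b.0 + 0)) → =a=> n1
  n1 = a.c.(0 + 0) + c.(c.b.0 + 0) → =a=> n2, =c=> n3
  n2 = c.(0 + 0) → =c=> n4
  n3 = c.b.0 + 0 → =c=> n5
  n4 = 0 + 0 → (no moves)
  n5 = b.0 → =b=> n6
  n6 = 0 → (no moves)
Partition-refinement fixed point:
  B0 = {m0, n0}
  B1 = {m1, n1}
  B2 = {m3, n3}
  B3 = {m5, n5}
  B4 = {m4, m6, n4, n6}
  B5 = {m2, n2}
m0 ∈ B0, n0 ∈ B0 → same block
Bisimilar ⇒ trace-equivalent.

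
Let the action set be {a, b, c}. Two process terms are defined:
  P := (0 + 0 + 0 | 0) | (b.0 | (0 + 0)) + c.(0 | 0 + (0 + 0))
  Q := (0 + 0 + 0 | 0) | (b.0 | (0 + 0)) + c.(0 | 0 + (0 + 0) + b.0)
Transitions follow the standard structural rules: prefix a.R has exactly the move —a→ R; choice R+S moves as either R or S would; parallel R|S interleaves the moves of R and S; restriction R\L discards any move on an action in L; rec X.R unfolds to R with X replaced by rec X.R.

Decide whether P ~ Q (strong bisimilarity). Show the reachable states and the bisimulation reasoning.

NO

Reachable graph of P (3 states):
  p0 = (0 + 0 + 0 | 0) | (b.0 | (0 + 0)) + c.(0 | 0 + (0 + 0)) ⊢ =b=> p1, =c=> p2
  p1 = (0 + 0 + 0 | 0) | (0 | (0 + 0)) ⊢ (no moves)
  p2 = 0 | 0 + (0 + 0) ⊢ (no moves)
Reachable graph of Q (4 states):
  q0 = (0 + 0 + 0 | 0) | (b.0 | (0 + 0)) + c.(0 | 0 + (0 + 0) + b.0) ⊢ =b=> q1, =c=> q2
  q1 = (0 + 0 + 0 | 0) | (0 | (0 + 0)) ⊢ (no moves)
  q2 = 0 | 0 + (0 + 0) + b.0 ⊢ =b=> q3
  q3 = 0 ⊢ (no moves)
Partition-refinement fixed point:
  B0 = {p0}
  B1 = {p1, p2, q1, q3}
  B2 = {q0}
  B3 = {q2}
p0 ∈ B0, q0 ∈ B2 → different blocks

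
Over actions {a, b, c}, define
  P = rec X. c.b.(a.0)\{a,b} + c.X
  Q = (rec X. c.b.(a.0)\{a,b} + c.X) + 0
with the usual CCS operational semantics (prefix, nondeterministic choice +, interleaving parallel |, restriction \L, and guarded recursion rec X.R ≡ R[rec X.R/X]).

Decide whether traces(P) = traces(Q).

P's transition system — 3 states:
  u0 = rec X. c.b.(a.0)\{a,b} + c.X has moves --c--▸ u0, --c--▸ u1
  u1 = b.(a.0)\{a,b} has moves --b--▸ u2
  u2 = (a.0)\{a,b} has moves ∅
Q's transition system — 4 states:
  v0 = (rec X. c.b.(a.0)\{a,b} + c.X) + 0 has moves --c--▸ v1, --c--▸ v2
  v1 = b.(a.0)\{a,b} has moves --b--▸ v3
  v2 = rec X. c.b.(a.0)\{a,b} + c.X has moves --c--▸ v1, --c--▸ v2
  v3 = (a.0)\{a,b} has moves ∅
Coarsest stable partition (strong bisimilarity classes):
  B0 = {u0, v0, v2}
  B1 = {u1, v1}
  B2 = {u2, v3}
u0 ∈ B0, v0 ∈ B0 → same block
Bisimilar ⇒ trace-equivalent.

YES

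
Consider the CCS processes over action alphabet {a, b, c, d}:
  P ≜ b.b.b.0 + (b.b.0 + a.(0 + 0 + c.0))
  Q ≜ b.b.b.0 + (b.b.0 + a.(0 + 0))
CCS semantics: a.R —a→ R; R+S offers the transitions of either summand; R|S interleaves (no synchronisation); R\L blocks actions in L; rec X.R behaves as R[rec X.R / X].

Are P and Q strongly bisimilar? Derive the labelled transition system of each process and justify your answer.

not bisimilar

Reachable graph of P (5 states):
  s0 = b.b.b.0 + (b.b.0 + a.(0 + 0 + c.0)) has moves —a→ s1, —b→ s2, —b→ s3
  s1 = 0 + 0 + c.0 has moves —c→ s4
  s2 = b.0 has moves —b→ s4
  s3 = b.b.0 has moves —b→ s2
  s4 = 0 has moves deadlocked
Reachable graph of Q (5 states):
  t0 = b.b.b.0 + (b.b.0 + a.(0 + 0)) has moves —a→ t1, —b→ t2, —b→ t3
  t1 = 0 + 0 has moves deadlocked
  t2 = b.0 has moves —b→ t4
  t3 = b.b.0 has moves —b→ t2
  t4 = 0 has moves deadlocked
Coarsest stable partition (strong bisimilarity classes):
  B0 = {s0}
  B1 = {s3, t3}
  B2 = {s2, t2}
  B3 = {s4, t1, t4}
  B4 = {s1}
  B5 = {t0}
s0 ∈ B0, t0 ∈ B5 → different blocks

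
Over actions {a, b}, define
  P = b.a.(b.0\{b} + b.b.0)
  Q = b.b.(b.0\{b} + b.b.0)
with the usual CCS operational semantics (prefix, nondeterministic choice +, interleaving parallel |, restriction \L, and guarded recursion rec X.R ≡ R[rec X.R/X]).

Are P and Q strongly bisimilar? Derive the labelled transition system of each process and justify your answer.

P's transition system — 6 states:
  p0 = b.a.(b.0\{b} + b.b.0) has moves --b--▸ p1
  p1 = a.(b.0\{b} + b.b.0) has moves --a--▸ p2
  p2 = b.0\{b} + b.b.0 has moves --b--▸ p3, --b--▸ p4
  p3 = 0\{b} has moves (no moves)
  p4 = b.0 has moves --b--▸ p5
  p5 = 0 has moves (no moves)
Q's transition system — 6 states:
  q0 = b.b.(b.0\{b} + b.b.0) has moves --b--▸ q1
  q1 = b.(b.0\{b} + b.b.0) has moves --b--▸ q2
  q2 = b.0\{b} + b.b.0 has moves --b--▸ q3, --b--▸ q4
  q3 = 0\{b} has moves (no moves)
  q4 = b.0 has moves --b--▸ q5
  q5 = 0 has moves (no moves)
Coarsest stable partition (strong bisimilarity classes):
  B0 = {p0}
  B1 = {p1}
  B2 = {p2, q2}
  B3 = {p3, p5, q3, q5}
  B4 = {p4, q4}
  B5 = {q0}
  B6 = {q1}
p0 ∈ B0, q0 ∈ B5 → different blocks

not bisimilar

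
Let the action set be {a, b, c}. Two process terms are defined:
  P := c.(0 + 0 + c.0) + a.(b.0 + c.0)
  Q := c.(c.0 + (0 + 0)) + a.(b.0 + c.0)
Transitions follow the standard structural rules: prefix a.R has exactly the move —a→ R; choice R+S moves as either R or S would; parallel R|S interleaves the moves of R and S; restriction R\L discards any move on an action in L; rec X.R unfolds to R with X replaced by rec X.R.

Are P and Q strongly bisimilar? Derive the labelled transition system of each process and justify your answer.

P ~ Q

Reachable graph of P (4 states):
  u0 = c.(0 + 0 + c.0) + a.(b.0 + c.0) → —a→ u1, —c→ u2
  u1 = b.0 + c.0 → —b→ u3, —c→ u3
  u2 = 0 + 0 + c.0 → —c→ u3
  u3 = 0 → stopped
Reachable graph of Q (4 states):
  v0 = c.(c.0 + (0 + 0)) + a.(b.0 + c.0) → —a→ v1, —c→ v2
  v1 = b.0 + c.0 → —b→ v3, —c→ v3
  v2 = c.0 + (0 + 0) → —c→ v3
  v3 = 0 → stopped
Coarsest stable partition (strong bisimilarity classes):
  B0 = {u0, v0}
  B1 = {u1, v1}
  B2 = {u3, v3}
  B3 = {u2, v2}
u0 ∈ B0, v0 ∈ B0 → same block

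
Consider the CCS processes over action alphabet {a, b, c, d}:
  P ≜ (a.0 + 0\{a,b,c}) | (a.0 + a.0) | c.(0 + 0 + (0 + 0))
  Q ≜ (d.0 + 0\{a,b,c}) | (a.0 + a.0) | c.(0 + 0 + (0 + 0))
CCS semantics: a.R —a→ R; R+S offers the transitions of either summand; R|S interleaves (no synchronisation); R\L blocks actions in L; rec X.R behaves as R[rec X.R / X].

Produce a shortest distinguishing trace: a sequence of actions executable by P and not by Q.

aa

P's transition system — 8 states:
  u0 = (a.0 + 0\{a,b,c}) | (a.0 + a.0) | c.(0 + 0 + (0 + 0)) :: -a-> u1, -a-> u2, -c-> u3
  u1 = (a.0 + 0\{a,b,c}) | 0 | c.(0 + 0 + (0 + 0)) :: -a-> u4, -c-> u5
  u2 = 0 | (a.0 + a.0) | c.(0 + 0 + (0 + 0)) :: -a-> u4, -c-> u6
  u3 = (a.0 + 0\{a,b,c}) | (a.0 + a.0) | (0 + 0 + (0 + 0)) :: -a-> u5, -a-> u6
  u4 = 0 | 0 | c.(0 + 0 + (0 + 0)) :: -c-> u7
  u5 = (a.0 + 0\{a,b,c}) | 0 | (0 + 0 + (0 + 0)) :: -a-> u7
  u6 = 0 | (a.0 + a.0) | (0 + 0 + (0 + 0)) :: -a-> u7
  u7 = 0 | 0 | (0 + 0 + (0 + 0)) :: ·
Q's transition system — 8 states:
  v0 = (d.0 + 0\{a,b,c}) | (a.0 + a.0) | c.(0 + 0 + (0 + 0)) :: -a-> v1, -c-> v2, -d-> v3
  v1 = (d.0 + 0\{a,b,c}) | 0 | c.(0 + 0 + (0 + 0)) :: -c-> v4, -d-> v5
  v2 = (d.0 + 0\{a,b,c}) | (a.0 + a.0) | (0 + 0 + (0 + 0)) :: -a-> v4, -d-> v6
  v3 = 0 | (a.0 + a.0) | c.(0 + 0 + (0 + 0)) :: -a-> v5, -c-> v6
  v4 = (d.0 + 0\{a,b,c}) | 0 | (0 + 0 + (0 + 0)) :: -d-> v7
  v5 = 0 | 0 | c.(0 + 0 + (0 + 0)) :: -c-> v7
  v6 = 0 | (a.0 + a.0) | (0 + 0 + (0 + 0)) :: -a-> v7
  v7 = 0 | 0 | (0 + 0 + (0 + 0)) :: ·
Trace ⟨aa⟩ through P, begin at {u0}:
  step 1 (a): {u1, u2}
  step 2 (a): {u4}
  ✓ P
Trace ⟨aa⟩ through Q, begin at {v0}:
  step 1 (a): {v1}
  step 2 (a): no successor for Q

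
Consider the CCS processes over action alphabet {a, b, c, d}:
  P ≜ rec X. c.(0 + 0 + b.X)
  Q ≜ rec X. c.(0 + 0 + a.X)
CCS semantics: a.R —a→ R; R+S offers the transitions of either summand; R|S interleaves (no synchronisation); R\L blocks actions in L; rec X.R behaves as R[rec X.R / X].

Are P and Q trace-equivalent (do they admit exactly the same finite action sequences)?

P's transition system — 2 states:
  p0 = rec X. c.(0 + 0 + b.X) :: =c=> p1
  p1 = 0 + 0 + b.(rec X. c.(0 + 0 + b.X)) :: =b=> p0
Q's transition system — 2 states:
  q0 = rec X. c.(0 + 0 + a.X) :: =c=> q1
  q1 = 0 + 0 + a.(rec X. c.(0 + 0 + a.X)) :: =a=> q0
Run σ = ⟨cb⟩ on P: start {p0}
  step 1 (c): {p1}
  step 2 (b): {p0}
  — P admits the full trace.
Run σ = ⟨cb⟩ on Q: start {q0}
  step 1 (c): {q1}
  step 2 (b): no successor for Q

traces(P) ≠ traces(Q) — witness ⟨cb⟩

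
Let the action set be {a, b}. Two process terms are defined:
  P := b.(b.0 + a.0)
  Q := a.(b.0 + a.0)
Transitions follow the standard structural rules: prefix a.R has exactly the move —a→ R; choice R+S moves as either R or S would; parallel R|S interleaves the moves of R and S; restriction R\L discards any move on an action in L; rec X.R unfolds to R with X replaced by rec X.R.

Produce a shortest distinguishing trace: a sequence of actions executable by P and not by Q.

LTS(P): 3 reachable states
  u0 = b.(b.0 + a.0) → —b→ u1
  u1 = b.0 + a.0 → —a→ u2, —b→ u2
  u2 = 0 → stopped
LTS(Q): 3 reachable states
  v0 = a.(b.0 + a.0) → —a→ v1
  v1 = b.0 + a.0 → —a→ v2, —b→ v2
  v2 = 0 → stopped
Trace ⟨b⟩ through P, begin at {u0}:
  step 1 (b): {u1}
  P completes σ.
Trace ⟨b⟩ through Q, begin at {v0}:
  step 1 (b): ∅  — Q cannot continue

b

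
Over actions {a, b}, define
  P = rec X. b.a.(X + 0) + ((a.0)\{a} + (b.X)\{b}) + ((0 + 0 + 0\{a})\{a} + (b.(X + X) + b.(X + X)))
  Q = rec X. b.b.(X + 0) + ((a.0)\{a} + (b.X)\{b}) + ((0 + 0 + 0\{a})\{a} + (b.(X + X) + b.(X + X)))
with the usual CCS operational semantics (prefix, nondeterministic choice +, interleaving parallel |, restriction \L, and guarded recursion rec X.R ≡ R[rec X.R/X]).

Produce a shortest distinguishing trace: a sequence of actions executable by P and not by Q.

Reachable graph of P (4 states):
  m0 = rec X. b.a.(X + 0) + ((a.0)\{a} + (b.X)\{b}) + ((0 + 0 + 0\{a})\{a} + (b.(X + X) + b.(X + X))) | -b-> m1, -b-> m2
  m1 = (rec X. b.a.(X + 0) + ((a.0)\{a} + (b.X)\{b}) + ((0 + 0 + 0\{a})\{a} + (b.(X + X) + b.(X + X)))) + (rec X. b.a.(X + 0) + ((a.0)\{a} + (b.X)\{b}) + ((0 + 0 + 0\{a})\{a} + (b.(X + X) + b.(X + X)))) | -b-> m1, -b-> m2
  m2 = a.((rec X. b.a.(X + 0) + ((a.0)\{a} + (b.X)\{b}) + ((0 + 0 + 0\{a})\{a} + (b.(X + X) + b.(X + X)))) + 0) | -a-> m3
  m3 = (rec X. b.a.(X + 0) + ((a.0)\{a} + (b.X)\{b}) + ((0 + 0 + 0\{a})\{a} + (b.(X + X) + b.(X + X)))) + 0 | -b-> m1, -b-> m2
Reachable graph of Q (4 states):
  n0 = rec X. b.b.(X + 0) + ((a.0)\{a} + (b.X)\{b}) + ((0 + 0 + 0\{a})\{a} + (b.(X + X) + b.(X + X))) | -b-> n1, -b-> n2
  n1 = (rec X. b.b.(X + 0) + ((a.0)\{a} + (b.X)\{b}) + ((0 + 0 + 0\{a})\{a} + (b.(X + X) + b.(X + X)))) + (rec X. b.b.(X + 0) + ((a.0)\{a} + (b.X)\{b}) + ((0 + 0 + 0\{a})\{a} + (b.(X + X) + b.(X + X)))) | -b-> n1, -b-> n2
  n2 = b.((rec X. b.b.(X + 0) + ((a.0)\{a} + (b.X)\{b}) + ((0 + 0 + 0\{a})\{a} + (b.(X + X) + b.(X + X)))) + 0) | -b-> n3
  n3 = (rec X. b.b.(X + 0) + ((a.0)\{a} + (b.X)\{b}) + ((0 + 0 + 0\{a})\{a} + (b.(X + X) + b.(X + X)))) + 0 | -b-> n1, -b-> n2
Run σ = ⟨ba⟩ on P: start {m0}
  after b @ step 1: {m1, m2}
  after a @ step 2: {m3}
  ✓ P
Run σ = ⟨ba⟩ on Q: start {n0}
  after b @ step 1: {n1, n2}
  after a @ step 2: no successor for Q

ba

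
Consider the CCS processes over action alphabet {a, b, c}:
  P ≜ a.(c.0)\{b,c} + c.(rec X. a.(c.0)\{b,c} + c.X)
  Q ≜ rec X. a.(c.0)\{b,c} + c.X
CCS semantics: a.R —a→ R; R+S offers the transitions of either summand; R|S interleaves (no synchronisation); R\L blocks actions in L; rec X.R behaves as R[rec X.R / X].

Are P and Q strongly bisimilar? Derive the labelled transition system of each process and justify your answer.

YES

Reachable graph of P (3 states):
  u0 = a.(c.0)\{b,c} + c.(rec X. a.(c.0)\{b,c} + c.X) has moves —a→ u1, —c→ u2
  u1 = (c.0)\{b,c} has moves ·
  u2 = rec X. a.(c.0)\{b,c} + c.X has moves —a→ u1, —c→ u2
Reachable graph of Q (2 states):
  v0 = rec X. a.(c.0)\{b,c} + c.X has moves —a→ v1, —c→ v0
  v1 = (c.0)\{b,c} has moves ·
Bisimilarity quotient blocks:
  B0 = {u0, u2, v0}
  B1 = {u1, v1}
u0 ∈ B0, v0 ∈ B0 → same block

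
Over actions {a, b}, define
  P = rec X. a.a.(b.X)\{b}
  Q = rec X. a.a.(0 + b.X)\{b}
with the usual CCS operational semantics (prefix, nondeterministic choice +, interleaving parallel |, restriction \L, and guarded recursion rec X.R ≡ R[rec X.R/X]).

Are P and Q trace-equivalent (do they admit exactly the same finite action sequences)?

Reachable graph of P (3 states):
  m0 = rec X. a.a.(b.X)\{b} :: -a-> m1
  m1 = a.(b.(rec X. a.a.(b.X)\{b}))\{b} :: -a-> m2
  m2 = (b.(rec X. a.a.(b.X)\{b}))\{b} :: stopped
Reachable graph of Q (3 states):
  n0 = rec X. a.a.(0 + b.X)\{b} :: -a-> n1
  n1 = a.(0 + b.(rec X. a.a.(0 + b.X)\{b}))\{b} :: -a-> n2
  n2 = (0 + b.(rec X. a.a.(0 + b.X)\{b}))\{b} :: stopped
Partition-refinement fixed point:
  B0 = {m0, n0}
  B1 = {m1, n1}
  B2 = {m2, n2}
m0 ∈ B0, n0 ∈ B0 → same block
Bisimilar ⇒ trace-equivalent.

YES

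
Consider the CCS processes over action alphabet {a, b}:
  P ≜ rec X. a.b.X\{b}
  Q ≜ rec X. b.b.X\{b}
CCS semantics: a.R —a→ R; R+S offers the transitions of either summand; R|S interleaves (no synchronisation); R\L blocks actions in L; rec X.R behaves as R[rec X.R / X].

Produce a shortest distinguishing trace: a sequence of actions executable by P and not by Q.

P's transition system — 4 states:
  u0 = rec X. a.b.X\{b} → -a-> u1
  u1 = b.(rec X. a.b.X\{b})\{b} → -b-> u2
  u2 = (rec X. a.b.X\{b})\{b} → -a-> u3
  u3 = (b.(rec X. a.b.X\{b})\{b})\{b} → deadlocked
Q's transition system — 3 states:
  v0 = rec X. b.b.X\{b} → -b-> v1
  v1 = b.(rec X. b.b.X\{b})\{b} → -b-> v2
  v2 = (rec X. b.b.X\{b})\{b} → deadlocked
Trace ⟨a⟩ through P, begin at {u0}:
  [1] a ⇒ {u1}
  P completes σ.
Trace ⟨a⟩ through Q, begin at {v0}:
  [1] a ⇒ ∅ (Q stuck)

a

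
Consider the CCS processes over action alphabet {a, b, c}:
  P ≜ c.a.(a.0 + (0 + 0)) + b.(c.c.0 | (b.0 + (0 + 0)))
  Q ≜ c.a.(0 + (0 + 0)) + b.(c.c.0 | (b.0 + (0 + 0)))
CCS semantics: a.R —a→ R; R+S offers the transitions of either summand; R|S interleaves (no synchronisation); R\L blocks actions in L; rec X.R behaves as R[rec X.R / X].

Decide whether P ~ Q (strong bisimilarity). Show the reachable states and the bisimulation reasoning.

Reachable graph of P (10 states):
  u0 = c.a.(a.0 + (0 + 0)) + b.(c.c.0 | (b.0 + (0 + 0))) → -b-> u1, -c-> u2
  u1 = c.c.0 | (b.0 + (0 + 0)) → -b-> u3, -c-> u4
  u2 = a.(a.0 + (0 + 0)) → -a-> u5
  u3 = c.c.0 | 0 → -c-> u6
  u4 = c.0 | (b.0 + (0 + 0)) → -b-> u6, -c-> u7
  u5 = a.0 + (0 + 0) → -a-> u8
  u6 = c.0 | 0 → -c-> u9
  u7 = 0 | (b.0 + (0 + 0)) → -b-> u9
  u8 = 0 → deadlocked
  u9 = 0 | 0 → deadlocked
Reachable graph of Q (9 states):
  v0 = c.a.(0 + (0 + 0)) + b.(c.c.0 | (b.0 + (0 + 0))) → -b-> v1, -c-> v2
  v1 = c.c.0 | (b.0 + (0 + 0)) → -b-> v3, -c-> v4
  v2 = a.(0 + (0 + 0)) → -a-> v5
  v3 = c.c.0 | 0 → -c-> v6
  v4 = c.0 | (b.0 + (0 + 0)) → -b-> v6, -c-> v7
  v5 = 0 + (0 + 0) → deadlocked
  v6 = c.0 | 0 → -c-> v8
  v7 = 0 | (b.0 + (0 + 0)) → -b-> v8
  v8 = 0 | 0 → deadlocked
Coarsest stable partition (strong bisimilarity classes):
  B0 = {u0}
  B1 = {u1, v1}
  B2 = {u3, v3}
  B3 = {u6, v6}
  B4 = {u8, u9, v5, v8}
  B5 = {u4, v4}
  B6 = {u7, v7}
  B7 = {u2}
  B8 = {u5, v2}
  B9 = {v0}
u0 ∈ B0, v0 ∈ B9 → different blocks

not bisimilar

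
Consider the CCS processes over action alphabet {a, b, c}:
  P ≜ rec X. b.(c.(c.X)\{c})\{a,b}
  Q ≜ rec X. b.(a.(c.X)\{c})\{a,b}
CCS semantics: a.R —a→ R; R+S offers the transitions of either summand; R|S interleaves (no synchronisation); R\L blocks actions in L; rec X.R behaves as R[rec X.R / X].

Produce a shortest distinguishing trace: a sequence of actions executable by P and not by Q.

LTS(P): 3 reachable states
  u0 = rec X. b.(c.(c.X)\{c})\{a,b} → —b→ u1
  u1 = (c.(c.(rec X. b.(c.(c.X)\{c})\{a,b}))\{c})\{a,b} → —c→ u2
  u2 = (c.(rec X. b.(c.(c.X)\{c})\{a,b}))\{c}\{a,b} → stopped
LTS(Q): 2 reachable states
  v0 = rec X. b.(a.(c.X)\{c})\{a,b} → —b→ v1
  v1 = (a.(c.(rec X. b.(a.(c.X)\{c})\{a,b}))\{c})\{a,b} → stopped
Run σ = ⟨bc⟩ on P: start {u0}
  after b @ step 1: {u1}
  after c @ step 2: {u2}
  ✓ P
Run σ = ⟨bc⟩ on Q: start {v0}
  after b @ step 1: {v1}
  after c @ step 2: ∅  — Q cannot continue

bc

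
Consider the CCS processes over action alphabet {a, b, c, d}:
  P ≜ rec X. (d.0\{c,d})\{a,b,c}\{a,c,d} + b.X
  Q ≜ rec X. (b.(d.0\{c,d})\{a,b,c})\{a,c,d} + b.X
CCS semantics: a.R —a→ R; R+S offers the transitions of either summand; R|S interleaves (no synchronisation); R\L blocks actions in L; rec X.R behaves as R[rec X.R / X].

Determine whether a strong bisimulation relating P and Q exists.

not bisimilar

Reachable graph of P (1 states):
  u0 = rec X. (d.0\{c,d})\{a,b,c}\{a,c,d} + b.X | ··b··> u0
Reachable graph of Q (2 states):
  v0 = rec X. (b.(d.0\{c,d})\{a,b,c})\{a,c,d} + b.X | ··b··> v0, ··b··> v1
  v1 = (d.0\{c,d})\{a,b,c}\{a,c,d} | (no moves)
Coarsest stable partition (strong bisimilarity classes):
  B0 = {u0}
  B1 = {v0}
  B2 = {v1}
u0 ∈ B0, v0 ∈ B1 → different blocks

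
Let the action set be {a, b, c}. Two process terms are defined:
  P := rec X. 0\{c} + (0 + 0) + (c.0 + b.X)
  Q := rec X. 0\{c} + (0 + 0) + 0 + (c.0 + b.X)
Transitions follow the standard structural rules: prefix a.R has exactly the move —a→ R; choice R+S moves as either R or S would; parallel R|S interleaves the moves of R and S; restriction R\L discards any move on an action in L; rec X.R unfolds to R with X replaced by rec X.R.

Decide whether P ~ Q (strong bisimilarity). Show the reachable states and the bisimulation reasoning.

bisimilar

LTS(P): 2 reachable states
  s0 = rec X. 0\{c} + (0 + 0) + (c.0 + b.X) → =b=> s0, =c=> s1
  s1 = 0 → stopped
LTS(Q): 2 reachable states
  t0 = rec X. 0\{c} + (0 + 0) + 0 + (c.0 + b.X) → =b=> t0, =c=> t1
  t1 = 0 → stopped
Bisimilarity quotient blocks:
  B0 = {s0, t0}
  B1 = {s1, t1}
s0 ∈ B0, t0 ∈ B0 → same block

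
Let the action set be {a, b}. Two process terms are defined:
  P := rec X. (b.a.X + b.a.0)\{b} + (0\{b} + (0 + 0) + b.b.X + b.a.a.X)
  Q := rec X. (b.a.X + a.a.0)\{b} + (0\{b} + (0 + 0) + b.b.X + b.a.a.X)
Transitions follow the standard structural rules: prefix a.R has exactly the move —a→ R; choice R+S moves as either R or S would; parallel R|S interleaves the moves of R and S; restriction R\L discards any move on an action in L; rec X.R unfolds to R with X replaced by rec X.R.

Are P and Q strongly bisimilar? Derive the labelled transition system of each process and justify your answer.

Reachable graph of P (4 states):
  s0 = rec X. (b.a.X + b.a.0)\{b} + (0\{b} + (0 + 0) + b.b.X + b.a.a.X) | --b--▸ s1, --b--▸ s2
  s1 = a.a.(rec X. (b.a.X + b.a.0)\{b} + (0\{b} + (0 + 0) + b.b.X + b.a.a.X)) | --a--▸ s3
  s2 = b.(rec X. (b.a.X + b.a.0)\{b} + (0\{b} + (0 + 0) + b.b.X + b.a.a.X)) | --b--▸ s0
  s3 = a.(rec X. (b.a.X + b.a.0)\{b} + (0\{b} + (0 + 0) + b.b.X + b.a.a.X)) | --a--▸ s0
Reachable graph of Q (6 states):
  t0 = rec X. (b.a.X + a.a.0)\{b} + (0\{b} + (0 + 0) + b.b.X + b.a.a.X) | --a--▸ t1, --b--▸ t2, --b--▸ t3
  t1 = (a.0)\{b} | --a--▸ t4
  t2 = a.a.(rec X. (b.a.X + a.a.0)\{b} + (0\{b} + (0 + 0) + b.b.X + b.a.a.X)) | --a--▸ t5
  t3 = b.(rec X. (b.a.X + a.a.0)\{b} + (0\{b} + (0 + 0) + b.b.X + b.a.a.X)) | --b--▸ t0
  t4 = 0\{b} | deadlocked
  t5 = a.(rec X. (b.a.X + a.a.0)\{b} + (0\{b} + (0 + 0) + b.b.X + b.a.a.X)) | --a--▸ t0
Partition-refinement fixed point:
  B0 = {s0}
  B1 = {s2}
  B2 = {s1}
  B3 = {s3}
  B4 = {t0}
  B5 = {t1}
  B6 = {t4}
  B7 = {t3}
  B8 = {t2}
  B9 = {t5}
s0 ∈ B0, t0 ∈ B4 → different blocks

NO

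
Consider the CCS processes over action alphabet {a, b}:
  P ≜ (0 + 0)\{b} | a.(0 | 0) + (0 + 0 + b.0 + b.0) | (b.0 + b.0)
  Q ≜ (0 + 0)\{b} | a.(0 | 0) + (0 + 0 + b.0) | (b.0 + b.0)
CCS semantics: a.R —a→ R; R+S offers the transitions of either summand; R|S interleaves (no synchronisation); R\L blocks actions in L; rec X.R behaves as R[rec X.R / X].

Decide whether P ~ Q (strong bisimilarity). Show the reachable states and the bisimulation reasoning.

bisimilar

Reachable graph of P (5 states):
  s0 = (0 + 0)\{b} | a.(0 | 0) + (0 + 0 + b.0 + b.0) | (b.0 + b.0) has moves ··a··> s1, ··b··> s2, ··b··> s3
  s1 = (0 + 0)\{b} | (0 | 0) has moves stopped
  s2 = (0 + 0 + b.0 + b.0) | 0 has moves ··b··> s4
  s3 = 0 | (b.0 + b.0) has moves ··b··> s4
  s4 = 0 | 0 has moves stopped
Reachable graph of Q (5 states):
  t0 = (0 + 0)\{b} | a.(0 | 0) + (0 + 0 + b.0) | (b.0 + b.0) has moves ··a··> t1, ··b··> t2, ··b··> t3
  t1 = (0 + 0)\{b} | (0 | 0) has moves stopped
  t2 = (0 + 0 + b.0) | 0 has moves ··b··> t4
  t3 = 0 | (b.0 + b.0) has moves ··b··> t4
  t4 = 0 | 0 has moves stopped
Bisimilarity quotient blocks:
  B0 = {s0, t0}
  B1 = {s1, s4, t1, t4}
  B2 = {s2, s3, t2, t3}
s0 ∈ B0, t0 ∈ B0 → same block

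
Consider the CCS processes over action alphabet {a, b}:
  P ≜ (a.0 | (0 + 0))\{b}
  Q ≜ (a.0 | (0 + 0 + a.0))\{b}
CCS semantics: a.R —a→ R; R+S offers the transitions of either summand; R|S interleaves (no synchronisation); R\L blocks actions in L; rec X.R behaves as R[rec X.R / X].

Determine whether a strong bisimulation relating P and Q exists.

NO

P's transition system — 2 states:
  m0 = (a.0 | (0 + 0))\{b} ⊢ =a=> m1
  m1 = (0 | (0 + 0))\{b} ⊢ (no moves)
Q's transition system — 4 states:
  n0 = (a.0 | (0 + 0 + a.0))\{b} ⊢ =a=> n1, =a=> n2
  n1 = (0 | (0 + 0 + a.0))\{b} ⊢ =a=> n3
  n2 = (a.0 | 0)\{b} ⊢ =a=> n3
  n3 = (0 | 0)\{b} ⊢ (no moves)
Coarsest stable partition (strong bisimilarity classes):
  B0 = {m0, n1, n2}
  B1 = {m1, n3}
  B2 = {n0}
m0 ∈ B0, n0 ∈ B2 → different blocks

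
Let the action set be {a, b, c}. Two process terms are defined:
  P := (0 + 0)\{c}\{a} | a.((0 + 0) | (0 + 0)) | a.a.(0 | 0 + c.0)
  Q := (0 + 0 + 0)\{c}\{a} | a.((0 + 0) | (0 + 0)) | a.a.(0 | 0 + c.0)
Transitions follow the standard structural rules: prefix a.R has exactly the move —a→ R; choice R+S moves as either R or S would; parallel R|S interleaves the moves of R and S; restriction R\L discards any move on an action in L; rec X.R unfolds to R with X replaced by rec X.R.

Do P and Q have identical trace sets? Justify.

P's transition system — 8 states:
  u0 = (0 + 0)\{c}\{a} | a.((0 + 0) | (0 + 0)) | a.a.(0 | 0 + c.0) → --a--▸ u1, --a--▸ u2
  u1 = (0 + 0)\{c}\{a} | ((0 + 0) | (0 + 0)) | a.a.(0 | 0 + c.0) → --a--▸ u3
  u2 = (0 + 0)\{c}\{a} | a.((0 + 0) | (0 + 0)) | a.(0 | 0 + c.0) → --a--▸ u3, --a--▸ u4
  u3 = (0 + 0)\{c}\{a} | ((0 + 0) | (0 + 0)) | a.(0 | 0 + c.0) → --a--▸ u5
  u4 = (0 + 0)\{c}\{a} | a.((0 + 0) | (0 + 0)) | (0 | 0 + c.0) → --a--▸ u5, --c--▸ u6
  u5 = (0 + 0)\{c}\{a} | ((0 + 0) | (0 + 0)) | (0 | 0 + c.0) → --c--▸ u7
  u6 = (0 + 0)\{c}\{a} | a.((0 + 0) | (0 + 0)) | 0 → --a--▸ u7
  u7 = (0 + 0)\{c}\{a} | ((0 + 0) | (0 + 0)) | 0 → ·
Q's transition system — 8 states:
  v0 = (0 + 0 + 0)\{c}\{a} | a.((0 + 0) | (0 + 0)) | a.a.(0 | 0 + c.0) → --a--▸ v1, --a--▸ v2
  v1 = (0 + 0 + 0)\{c}\{a} | ((0 + 0) | (0 + 0)) | a.a.(0 | 0 + c.0) → --a--▸ v3
  v2 = (0 + 0 + 0)\{c}\{a} | a.((0 + 0) | (0 + 0)) | a.(0 | 0 + c.0) → --a--▸ v3, --a--▸ v4
  v3 = (0 + 0 + 0)\{c}\{a} | ((0 + 0) | (0 + 0)) | a.(0 | 0 + c.0) → --a--▸ v5
  v4 = (0 + 0 + 0)\{c}\{a} | a.((0 + 0) | (0 + 0)) | (0 | 0 + c.0) → --a--▸ v5, --c--▸ v6
  v5 = (0 + 0 + 0)\{c}\{a} | ((0 + 0) | (0 + 0)) | (0 | 0 + c.0) → --c--▸ v7
  v6 = (0 + 0 + 0)\{c}\{a} | a.((0 + 0) | (0 + 0)) | 0 → --a--▸ v7
  v7 = (0 + 0 + 0)\{c}\{a} | ((0 + 0) | (0 + 0)) | 0 → ·
Coarsest stable partition (strong bisimilarity classes):
  B0 = {u0, v0}
  B1 = {u1, v1}
  B2 = {u3, v3}
  B3 = {u5, v5}
  B4 = {u7, v7}
  B5 = {u2, v2}
  B6 = {u4, v4}
  B7 = {u6, v6}
u0 ∈ B0, v0 ∈ B0 → same block
Bisimilar ⇒ trace-equivalent.

traces(P) = traces(Q)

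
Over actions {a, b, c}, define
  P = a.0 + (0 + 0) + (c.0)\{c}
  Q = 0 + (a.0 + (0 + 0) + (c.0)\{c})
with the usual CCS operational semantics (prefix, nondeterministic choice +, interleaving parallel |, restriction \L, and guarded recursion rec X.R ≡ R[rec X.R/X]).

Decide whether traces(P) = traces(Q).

Reachable graph of P (2 states):
  p0 = a.0 + (0 + 0) + (c.0)\{c} has moves -a-> p1
  p1 = 0 has moves (no moves)
Reachable graph of Q (2 states):
  q0 = 0 + (a.0 + (0 + 0) + (c.0)\{c}) has moves -a-> q1
  q1 = 0 has moves (no moves)
Bisimilarity quotient blocks:
  B0 = {p0, q0}
  B1 = {p1, q1}
p0 ∈ B0, q0 ∈ B0 → same block
Bisimilar ⇒ trace-equivalent.

YES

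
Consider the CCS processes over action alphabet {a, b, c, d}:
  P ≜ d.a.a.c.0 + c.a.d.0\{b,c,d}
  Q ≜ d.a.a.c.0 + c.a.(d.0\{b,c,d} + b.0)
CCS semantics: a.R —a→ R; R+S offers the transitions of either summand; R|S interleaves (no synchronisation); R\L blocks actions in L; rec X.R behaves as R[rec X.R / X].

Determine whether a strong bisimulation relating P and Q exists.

P ≁ Q

LTS(P): 8 reachable states
  u0 = d.a.a.c.0 + c.a.d.0\{b,c,d} :: —c→ u1, —d→ u2
  u1 = a.d.0\{b,c,d} :: —a→ u3
  u2 = a.a.c.0 :: —a→ u4
  u3 = d.0\{b,c,d} :: —d→ u5
  u4 = a.c.0 :: —a→ u6
  u5 = 0\{b,c,d} :: ·
  u6 = c.0 :: —c→ u7
  u7 = 0 :: ·
LTS(Q): 8 reachable states
  v0 = d.a.a.c.0 + c.a.(d.0\{b,c,d} + b.0) :: —c→ v1, —d→ v2
  v1 = a.(d.0\{b,c,d} + b.0) :: —a→ v3
  v2 = a.a.c.0 :: —a→ v4
  v3 = d.0\{b,c,d} + b.0 :: —b→ v5, —d→ v6
  v4 = a.c.0 :: —a→ v7
  v5 = 0 :: ·
  v6 = 0\{b,c,d} :: ·
  v7 = c.0 :: —c→ v5
Partition-refinement fixed point:
  B0 = {u0}
  B1 = {u1}
  B2 = {u3}
  B3 = {u5, u7, v5, v6}
  B4 = {u2, v2}
  B5 = {u4, v4}
  B6 = {u6, v7}
  B7 = {v0}
  B8 = {v1}
  B9 = {v3}
u0 ∈ B0, v0 ∈ B7 → different blocks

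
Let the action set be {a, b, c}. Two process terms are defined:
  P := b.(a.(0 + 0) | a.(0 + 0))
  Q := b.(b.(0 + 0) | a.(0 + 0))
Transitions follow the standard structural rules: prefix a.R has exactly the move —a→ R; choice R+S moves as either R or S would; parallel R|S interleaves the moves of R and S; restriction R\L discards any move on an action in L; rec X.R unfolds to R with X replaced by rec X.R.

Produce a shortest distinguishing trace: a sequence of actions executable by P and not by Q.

baa

Reachable graph of P (5 states):
  p0 = b.(a.(0 + 0) | a.(0 + 0)) | --b--▸ p1
  p1 = a.(0 + 0) | a.(0 + 0) | --a--▸ p2, --a--▸ p3
  p2 = (0 + 0) | a.(0 + 0) | --a--▸ p4
  p3 = a.(0 + 0) | (0 + 0) | --a--▸ p4
  p4 = (0 + 0) | (0 + 0) | stopped
Reachable graph of Q (5 states):
  q0 = b.(b.(0 + 0) | a.(0 + 0)) | --b--▸ q1
  q1 = b.(0 + 0) | a.(0 + 0) | --a--▸ q2, --b--▸ q3
  q2 = b.(0 + 0) | (0 + 0) | --b--▸ q4
  q3 = (0 + 0) | a.(0 + 0) | --a--▸ q4
  q4 = (0 + 0) | (0 + 0) | stopped
Run σ = ⟨baa⟩ on P: start {p0}
  after b @ step 1: {p1}
  after a @ step 2: {p2, p3}
  after a @ step 3: {p4}
  — P admits the full trace.
Run σ = ⟨baa⟩ on Q: start {q0}
  after b @ step 1: {q1}
  after a @ step 2: {q2}
  after a @ step 3: ∅ (Q stuck)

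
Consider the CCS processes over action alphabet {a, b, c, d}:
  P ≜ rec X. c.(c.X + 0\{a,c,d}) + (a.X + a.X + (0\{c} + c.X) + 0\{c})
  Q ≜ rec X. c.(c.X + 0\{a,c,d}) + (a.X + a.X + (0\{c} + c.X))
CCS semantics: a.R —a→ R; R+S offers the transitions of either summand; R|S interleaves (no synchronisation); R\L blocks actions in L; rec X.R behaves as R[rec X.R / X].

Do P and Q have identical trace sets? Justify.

traces(P) = traces(Q)

Reachable graph of P (2 states):
  m0 = rec X. c.(c.X + 0\{a,c,d}) + (a.X + a.X + (0\{c} + c.X) + 0\{c}) → —a→ m0, —c→ m0, —c→ m1
  m1 = c.(rec X. c.(c.X + 0\{a,c,d}) + (a.X + a.X + (0\{c} + c.X) + 0\{c})) + 0\{a,c,d} → —c→ m0
Reachable graph of Q (2 states):
  n0 = rec X. c.(c.X + 0\{a,c,d}) + (a.X + a.X + (0\{c} + c.X)) → —a→ n0, —c→ n0, —c→ n1
  n1 = c.(rec X. c.(c.X + 0\{a,c,d}) + (a.X + a.X + (0\{c} + c.X))) + 0\{a,c,d} → —c→ n0
Coarsest stable partition (strong bisimilarity classes):
  B0 = {m0, n0}
  B1 = {m1, n1}
m0 ∈ B0, n0 ∈ B0 → same block
Bisimilar ⇒ trace-equivalent.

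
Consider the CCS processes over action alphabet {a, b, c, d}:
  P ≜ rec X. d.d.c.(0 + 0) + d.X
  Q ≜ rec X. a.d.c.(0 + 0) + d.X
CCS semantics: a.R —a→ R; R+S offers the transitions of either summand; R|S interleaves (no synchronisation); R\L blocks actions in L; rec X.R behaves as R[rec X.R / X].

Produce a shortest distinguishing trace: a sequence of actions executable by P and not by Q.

ddc

P's transition system — 4 states:
  p0 = rec X. d.d.c.(0 + 0) + d.X ⊢ -d-> p0, -d-> p1
  p1 = d.c.(0 + 0) ⊢ -d-> p2
  p2 = c.(0 + 0) ⊢ -c-> p3
  p3 = 0 + 0 ⊢ (no moves)
Q's transition system — 4 states:
  q0 = rec X. a.d.c.(0 + 0) + d.X ⊢ -a-> q1, -d-> q0
  q1 = d.c.(0 + 0) ⊢ -d-> q2
  q2 = c.(0 + 0) ⊢ -c-> q3
  q3 = 0 + 0 ⊢ (no moves)
Run σ = ⟨ddc⟩ on P: start {p0}
  [1] d ⇒ {p0, p1}
  [2] d ⇒ {p0, p1, p2}
  [3] c ⇒ {p3}
  ✓ P
Run σ = ⟨ddc⟩ on Q: start {q0}
  [1] d ⇒ {q0}
  [2] d ⇒ {q0}
  [3] c ⇒ no successor for Q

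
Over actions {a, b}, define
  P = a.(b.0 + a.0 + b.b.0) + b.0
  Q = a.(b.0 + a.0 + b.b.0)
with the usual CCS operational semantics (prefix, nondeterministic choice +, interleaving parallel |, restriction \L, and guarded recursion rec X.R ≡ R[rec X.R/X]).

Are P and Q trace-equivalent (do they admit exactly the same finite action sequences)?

LTS(P): 4 reachable states
  m0 = a.(b.0 + a.0 + b.b.0) + b.0 | =a=> m1, =b=> m2
  m1 = b.0 + a.0 + b.b.0 | =a=> m2, =b=> m2, =b=> m3
  m2 = 0 | stopped
  m3 = b.0 | =b=> m2
LTS(Q): 4 reachable states
  n0 = a.(b.0 + a.0 + b.b.0) | =a=> n1
  n1 = b.0 + a.0 + b.b.0 | =a=> n2, =b=> n2, =b=> n3
  n2 = 0 | stopped
  n3 = b.0 | =b=> n2
Run σ = ⟨b⟩ on P: start {m0}
  [1] b ⇒ {m2}
  P completes σ.
Run σ = ⟨b⟩ on Q: start {n0}
  [1] b ⇒ no successor for Q

NO — witness ⟨b⟩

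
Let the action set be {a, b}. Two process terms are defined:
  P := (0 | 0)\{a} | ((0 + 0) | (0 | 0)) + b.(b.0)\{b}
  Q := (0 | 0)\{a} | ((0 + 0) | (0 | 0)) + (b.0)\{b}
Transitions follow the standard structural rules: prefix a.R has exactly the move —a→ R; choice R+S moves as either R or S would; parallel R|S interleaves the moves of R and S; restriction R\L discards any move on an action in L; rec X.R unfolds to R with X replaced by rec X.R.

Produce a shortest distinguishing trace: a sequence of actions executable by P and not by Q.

b

LTS(P): 2 reachable states
  u0 = (0 | 0)\{a} | ((0 + 0) | (0 | 0)) + b.(b.0)\{b} | =b=> u1
  u1 = (b.0)\{b} | (no moves)
LTS(Q): 1 reachable states
  v0 = (0 | 0)\{a} | ((0 + 0) | (0 | 0)) + (b.0)\{b} | (no moves)
Executing b from P (initial set {u0}):
  step 1 (b): {u1}
  ✓ P
Executing b from Q (initial set {v0}):
  step 1 (b): no successor for Q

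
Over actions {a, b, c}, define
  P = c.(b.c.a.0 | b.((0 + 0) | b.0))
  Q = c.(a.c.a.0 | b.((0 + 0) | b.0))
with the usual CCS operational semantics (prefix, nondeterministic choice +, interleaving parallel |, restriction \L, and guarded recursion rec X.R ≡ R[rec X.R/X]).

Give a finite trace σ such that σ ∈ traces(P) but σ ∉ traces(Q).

P's transition system — 13 states:
  m0 = c.(b.c.a.0 | b.((0 + 0) | b.0)) ⊢ =c=> m1
  m1 = b.c.a.0 | b.((0 + 0) | b.0) ⊢ =b=> m2, =b=> m3
  m2 = b.c.a.0 | ((0 + 0) | b.0) ⊢ =b=> m4, =b=> m5
  m3 = c.a.0 | b.((0 + 0) | b.0) ⊢ =b=> m5, =c=> m6
  m4 = b.c.a.0 | ((0 + 0) | 0) ⊢ =b=> m7
  m5 = c.a.0 | ((0 + 0) | b.0) ⊢ =b=> m7, =c=> m8
  m6 = a.0 | b.((0 + 0) | b.0) ⊢ =a=> m9, =b=> m8
  m7 = c.a.0 | ((0 + 0) | 0) ⊢ =c=> m10
  m8 = a.0 | ((0 + 0) | b.0) ⊢ =a=> m11, =b=> m10
  m9 = 0 | b.((0 + 0) | b.0) ⊢ =b=> m11
  m10 = a.0 | ((0 + 0) | 0) ⊢ =a=> m12
  m11 = 0 | ((0 + 0) | b.0) ⊢ =b=> m12
  m12 = 0 | ((0 + 0) | 0) ⊢ stopped
Q's transition system — 13 states:
  n0 = c.(a.c.a.0 | b.((0 + 0) | b.0)) ⊢ =c=> n1
  n1 = a.c.a.0 | b.((0 + 0) | b.0) ⊢ =a=> n2, =b=> n3
  n2 = c.a.0 | b.((0 + 0) | b.0) ⊢ =b=> n4, =c=> n5
  n3 = a.c.a.0 | ((0 + 0) | b.0) ⊢ =a=> n4, =b=> n6
  n4 = c.a.0 | ((0 + 0) | b.0) ⊢ =b=> n7, =c=> n8
  n5 = a.0 | b.((0 + 0) | b.0) ⊢ =a=> n9, =b=> n8
  n6 = a.c.a.0 | ((0 + 0) | 0) ⊢ =a=> n7
  n7 = c.a.0 | ((0 + 0) | 0) ⊢ =c=> n10
  n8 = a.0 | ((0 + 0) | b.0) ⊢ =a=> n11, =b=> n10
  n9 = 0 | b.((0 + 0) | b.0) ⊢ =b=> n11
  n10 = a.0 | ((0 + 0) | 0) ⊢ =a=> n12
  n11 = 0 | ((0 + 0) | b.0) ⊢ =b=> n12
  n12 = 0 | ((0 + 0) | 0) ⊢ stopped
Executing cbc from P (initial set {m0}):
  after c @ step 1: {m1}
  after b @ step 2: {m2, m3}
  after c @ step 3: {m6}
  P completes σ.
Executing cbc from Q (initial set {n0}):
  after c @ step 1: {n1}
  after b @ step 2: {n3}
  after c @ step 3: no successor for Q

cbc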